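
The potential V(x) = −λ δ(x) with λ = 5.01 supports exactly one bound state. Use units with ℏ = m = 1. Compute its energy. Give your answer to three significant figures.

For x ≠ 0 the bound state is ψ ∝ e^{−κ|x|}; integrating the TISE across the delta gives the cusp condition 2κ = 2mλ/ℏ², so κ = 5.010.
Then E = −ℏ²κ²/(2m) = −mλ²/(2ℏ²) = -12.55.

E = -12.6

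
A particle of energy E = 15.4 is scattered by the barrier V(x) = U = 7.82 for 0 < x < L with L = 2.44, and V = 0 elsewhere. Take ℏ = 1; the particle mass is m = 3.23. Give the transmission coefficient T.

Above the barrier the interior wavenumber is k₂ = √(2m(E − U))/ℏ = 6.998, giving phase k₂L = 17.07.
Matching at both interfaces gives T⁻¹ = 1 + U² sin²(k₂L) / [4E(E − U)] = 1.126, hence T = 0.888.

T = 0.888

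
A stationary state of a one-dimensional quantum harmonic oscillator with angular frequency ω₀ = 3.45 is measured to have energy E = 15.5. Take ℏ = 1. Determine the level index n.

Invert E_n = (n + ½)ℏω₀: n = E/ℏω₀ − ½ = 3.993, so n = 4.

n = 4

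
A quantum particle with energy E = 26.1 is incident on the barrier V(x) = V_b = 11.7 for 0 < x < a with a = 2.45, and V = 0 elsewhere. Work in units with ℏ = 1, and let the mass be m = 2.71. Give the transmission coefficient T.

Above the barrier the interior wavenumber is k₂ = √(2m(E − V_b))/ℏ = 8.834, giving phase k₂a = 21.64.
T = [1 + V_b² sin²(k₂a) / (4E(E − V_b))]⁻¹ = 1/1.011 = 0.990.

T = 0.990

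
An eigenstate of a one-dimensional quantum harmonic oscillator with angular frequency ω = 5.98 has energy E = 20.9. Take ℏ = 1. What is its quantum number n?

E_n = ℏω(n + ½) ⇒ n = E/(ℏω) − ½ = 20.9/5.98 − 0.5 = 2.995 → n = 3.

n = 3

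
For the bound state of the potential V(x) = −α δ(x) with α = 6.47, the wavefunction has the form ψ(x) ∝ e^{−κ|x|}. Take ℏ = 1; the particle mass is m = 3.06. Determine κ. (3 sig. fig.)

Integrating the TISE across x = 0 gives the cusp condition ψ'(0⁺) − ψ'(0⁻) = −(2mα/ℏ²)ψ(0).
With ψ ∝ e^{−κ|x|} this yields −2κ = −2mα/ℏ², so κ = mα/ℏ² = 19.80.

κ = 19.8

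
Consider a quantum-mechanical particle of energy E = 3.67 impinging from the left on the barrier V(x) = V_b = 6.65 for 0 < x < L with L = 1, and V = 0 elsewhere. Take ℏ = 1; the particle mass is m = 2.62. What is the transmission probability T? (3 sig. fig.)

T = 0.00146

E < V_b: inside the barrier ψ ∝ e^{±κx} with κ = √(2m(V_b − E))/ℏ = 3.952.
κL = 3.952, sinh(κL) = 26.00.
Matching ψ, ψ′ at both faces gives T = [1 + V_b² sinh²(κL) / (4E(V_b − E))]⁻¹ = 1/684.3 = 0.00146.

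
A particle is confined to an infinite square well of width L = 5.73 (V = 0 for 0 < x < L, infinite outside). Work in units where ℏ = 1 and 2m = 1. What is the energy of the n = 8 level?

Requiring ψ(0) = ψ(L) = 0 quantises k = nπ/L, hence E_n = ℏ²k²/2m = n²π²ℏ²/(2mL²).
E_8 = 8² × π² / (2 × 0.5 × 5.73²) = 19.24.

E = 19.2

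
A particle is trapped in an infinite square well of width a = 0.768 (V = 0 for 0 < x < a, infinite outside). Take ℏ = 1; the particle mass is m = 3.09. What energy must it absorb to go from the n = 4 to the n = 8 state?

ΔE = 130

E_n = n²π²ℏ²/(2ma²), so ΔE = (8² − 4²) π²ℏ²/(2ma²).
ΔE = 48 × π² / (2 × 3.09 × 0.768²) = 130.0.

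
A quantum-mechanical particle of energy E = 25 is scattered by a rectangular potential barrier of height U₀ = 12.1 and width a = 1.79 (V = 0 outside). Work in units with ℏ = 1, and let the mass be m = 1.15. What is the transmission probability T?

T = 0.989

Above the barrier the interior wavenumber is k₂ = √(2m(E − U₀))/ℏ = 5.447, giving phase k₂a = 9.750.
Matching at both interfaces gives T⁻¹ = 1 + U₀² sin²(k₂a) / [4E(E − U₀)] = 1.012, hence T = 0.989.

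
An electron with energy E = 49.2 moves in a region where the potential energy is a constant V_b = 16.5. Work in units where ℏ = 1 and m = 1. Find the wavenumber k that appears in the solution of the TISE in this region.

k = 8.09

With E > V_b the solution is oscillatory, ψ ∝ e^{±ikx} with k = √(2m(E − V_b))/ℏ.
k = √(2 × 1 × 32.7) = 8.087.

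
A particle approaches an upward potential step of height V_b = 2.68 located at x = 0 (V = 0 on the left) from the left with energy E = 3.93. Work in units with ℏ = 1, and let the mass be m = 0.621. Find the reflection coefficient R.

The wavenumbers are k₁ = √(2mE)/ℏ = 2.209 on the left and k₂ = √(2m(E − V_b))/ℏ = 1.246 on the right.
Continuity of ψ and ψ′ at the step yields the reflection amplitude r = (k₁ − k₂)/(k₁ + k₂) = 0.2788; thus R = |r|² = 0.07773, T = 0.9223.

R = 0.0777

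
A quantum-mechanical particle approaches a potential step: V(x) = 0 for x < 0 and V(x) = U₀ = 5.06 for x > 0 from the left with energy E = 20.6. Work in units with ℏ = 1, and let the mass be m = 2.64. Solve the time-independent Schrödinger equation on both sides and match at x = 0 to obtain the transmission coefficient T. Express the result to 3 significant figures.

T = 0.995

On each side the TISE gives plane waves with k = √(2m(E − V))/ℏ: k₁ = √(2·2.64·20.6) = 10.43, k₂ = √(2·2.64·15.54) = 9.058.
Continuity of ψ and ψ′ at the step yields the reflection amplitude r = (k₁ − k₂)/(k₁ + k₂) = 0.07035; thus R = |r|² = 0.004949, T = 0.9951.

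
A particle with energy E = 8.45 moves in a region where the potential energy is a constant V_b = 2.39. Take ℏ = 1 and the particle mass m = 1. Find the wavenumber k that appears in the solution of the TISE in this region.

With E > V_b the solution is oscillatory, ψ ∝ e^{±ikx} with k = √(2m(E − V_b))/ℏ.
k = √(2 × 1 × 6.06) = 3.481.

k = 3.48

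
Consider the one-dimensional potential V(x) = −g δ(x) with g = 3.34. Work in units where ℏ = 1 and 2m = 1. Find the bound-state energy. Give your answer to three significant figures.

E = -2.79

The bound state is ψ(x) = √κ e^{−κ|x|}. The derivative jump ψ'(0⁺) − ψ'(0⁻) = −(2mg/ℏ²)ψ(0) fixes κ = mg/ℏ² = 1.670.
Then E = −ℏ²κ²/(2m) = −mg²/(2ℏ²) = -2.789.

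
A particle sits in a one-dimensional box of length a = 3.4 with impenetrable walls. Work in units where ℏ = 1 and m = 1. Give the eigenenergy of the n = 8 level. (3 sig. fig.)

E = 27.3

The infinite-well eigenfunctions ψ_n = √(2/a) sin(nπx/a) vanish at both walls, giving E_n = n²π²ℏ²/(2ma²).
E_8 = 8² × π² / (2 × 1 × 3.4²) = 27.32.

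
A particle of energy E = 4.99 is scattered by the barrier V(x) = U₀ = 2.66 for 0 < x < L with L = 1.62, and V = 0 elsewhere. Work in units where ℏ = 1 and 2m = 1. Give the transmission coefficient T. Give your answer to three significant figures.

E > U₀: inside the barrier k₂ = √(2m(E − U₀))/ℏ = 1.526, k₂L = 2.473.
Matching at both interfaces gives T⁻¹ = 1 + U₀² sin²(k₂L) / [4E(E − U₀)] = 1.058, hence T = 0.945.

T = 0.945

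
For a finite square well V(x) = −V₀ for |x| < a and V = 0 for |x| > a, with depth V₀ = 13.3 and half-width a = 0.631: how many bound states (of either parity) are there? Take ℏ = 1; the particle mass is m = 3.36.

Define the well-strength parameter z₀ = (a/ℏ)√(2mV₀) = 0.631 × √(2·3.36·13.3) = 5.965.
The even/odd transcendental equations gain one root per π/2 in z₀, giving N = 1 + ⌊2z₀/π⌋ = 1 + ⌊3.798⌋ = 4.

N = 4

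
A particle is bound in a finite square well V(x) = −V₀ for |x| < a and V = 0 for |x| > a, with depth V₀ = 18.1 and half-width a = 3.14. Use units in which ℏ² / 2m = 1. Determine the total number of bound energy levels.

N = 9

The dimensionless depth is z₀ = a√(2mV₀)/ℏ = 3.14 × √(18.10) = 13.36.
The even/odd transcendental equations gain one root per π/2 in z₀, giving N = 1 + ⌊2z₀/π⌋ = 1 + ⌊8.505⌋ = 9.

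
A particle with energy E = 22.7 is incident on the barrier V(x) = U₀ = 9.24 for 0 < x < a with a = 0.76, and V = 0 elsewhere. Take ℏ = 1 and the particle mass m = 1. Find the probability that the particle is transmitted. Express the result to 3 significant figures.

E > U₀: inside the barrier k₂ = √(2m(E − U₀))/ℏ = 5.188, k₂a = 3.943.
Matching at both interfaces gives T⁻¹ = 1 + U₀² sin²(k₂a) / [4E(E − U₀)] = 1.036, hence T = 0.965.

T = 0.965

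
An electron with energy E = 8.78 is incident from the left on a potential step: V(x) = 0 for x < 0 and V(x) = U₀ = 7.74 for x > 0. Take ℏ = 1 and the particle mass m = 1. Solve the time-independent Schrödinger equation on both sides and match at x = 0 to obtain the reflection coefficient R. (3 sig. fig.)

The wavenumbers are k₁ = √(2mE)/ℏ = 4.190 on the left and k₂ = √(2m(E − U₀))/ℏ = 1.442 on the right.
Continuity of ψ and ψ′ at the step yields the reflection amplitude r = (k₁ − k₂)/(k₁ + k₂) = 0.4879; thus R = |r|² = 0.2381, T = 0.7619.

R = 0.238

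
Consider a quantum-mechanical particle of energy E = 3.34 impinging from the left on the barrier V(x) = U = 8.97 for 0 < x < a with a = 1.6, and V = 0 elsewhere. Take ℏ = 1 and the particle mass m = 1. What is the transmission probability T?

T = 0.0000812

Since E < U the interior solution is evanescent with decay constant κ = √(2m(U − E))/ℏ = 3.356.
κa = 5.369, sinh(κa) = 107.3.
Matching ψ, ψ′ at both faces gives T = [1 + U² sinh²(κa) / (4E(U − E))]⁻¹ = 1/12320 = 0.0000812.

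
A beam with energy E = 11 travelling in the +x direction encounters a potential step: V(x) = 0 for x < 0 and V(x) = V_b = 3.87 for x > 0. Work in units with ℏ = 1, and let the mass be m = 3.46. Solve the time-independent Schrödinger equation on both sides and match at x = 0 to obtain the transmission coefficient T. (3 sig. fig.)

T = 0.988

The wavenumbers are k₁ = √(2mE)/ℏ = 8.725 on the left and k₂ = √(2m(E − V_b))/ℏ = 7.024 on the right.
Continuity of ψ and ψ′ at the step yields the reflection amplitude r = (k₁ − k₂)/(k₁ + k₂) = 0.1080; thus R = |r|² = 0.01166, T = 0.9883.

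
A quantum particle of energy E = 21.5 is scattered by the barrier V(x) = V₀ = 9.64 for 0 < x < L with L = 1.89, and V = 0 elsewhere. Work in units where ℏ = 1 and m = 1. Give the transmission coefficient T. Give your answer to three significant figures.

T = 0.996

Above the barrier the interior wavenumber is k₂ = √(2m(E − V₀))/ℏ = 4.870, giving phase k₂L = 9.205.
Matching at both interfaces gives T⁻¹ = 1 + V₀² sin²(k₂L) / [4E(E − V₀)] = 1.004, hence T = 0.996.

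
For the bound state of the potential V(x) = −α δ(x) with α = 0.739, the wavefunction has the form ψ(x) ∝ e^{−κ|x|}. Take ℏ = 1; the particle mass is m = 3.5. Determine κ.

κ = 2.59

Integrating the TISE across x = 0 gives the cusp condition ψ'(0⁺) − ψ'(0⁻) = −(2mα/ℏ²)ψ(0).
With ψ ∝ e^{−κ|x|} this yields −2κ = −2mα/ℏ², so κ = mα/ℏ² = 2.587.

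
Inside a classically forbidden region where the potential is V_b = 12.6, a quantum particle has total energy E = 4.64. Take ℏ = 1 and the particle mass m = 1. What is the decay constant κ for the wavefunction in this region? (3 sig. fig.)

κ = 3.99

Since E < V_b the TISE in this region is ψ'' = κ²ψ with κ = √(2m(V_b − E))/ℏ.
κ = √(2 × 1 × 7.96) = 3.990.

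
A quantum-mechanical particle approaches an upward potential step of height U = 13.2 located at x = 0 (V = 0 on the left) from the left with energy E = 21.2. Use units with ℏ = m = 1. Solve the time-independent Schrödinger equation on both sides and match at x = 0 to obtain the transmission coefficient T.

On each side the TISE gives plane waves with k = √(2m(E − V))/ℏ: k₁ = √(2·1·21.2) = 6.512, k₂ = √(2·1·8) = 4.000.
Matching ψ and ψ′ at x = 0 gives r = (k₁ − k₂)/(k₁ + k₂), so R = r² = 0.05709 and T = 1 − R = 0.9429.

T = 0.943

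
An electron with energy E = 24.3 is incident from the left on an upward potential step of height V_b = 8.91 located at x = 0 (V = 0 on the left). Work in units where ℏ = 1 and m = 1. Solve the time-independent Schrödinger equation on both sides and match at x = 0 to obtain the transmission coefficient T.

On each side the TISE gives plane waves with k = √(2m(E − V))/ℏ: k₁ = √(2·1·24.3) = 6.971, k₂ = √(2·1·15.39) = 5.548.
Continuity of ψ and ψ′ at the step yields the reflection amplitude r = (k₁ − k₂)/(k₁ + k₂) = 0.1137; thus R = |r|² = 0.01293, T = 0.9871.

T = 0.987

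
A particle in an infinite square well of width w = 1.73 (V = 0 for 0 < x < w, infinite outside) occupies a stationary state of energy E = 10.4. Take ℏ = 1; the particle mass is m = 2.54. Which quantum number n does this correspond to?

n = 4

For an infinite well E_n = n²π²ℏ²/(2mw²), so n = (w/πℏ)√(2mE).
n = (1.73/π) × √(2 × 2.54 × 10.4) = 4.003 → n = 4.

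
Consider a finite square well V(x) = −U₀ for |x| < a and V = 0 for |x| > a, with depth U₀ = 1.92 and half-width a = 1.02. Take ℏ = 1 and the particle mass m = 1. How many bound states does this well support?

Define the well-strength parameter z₀ = (a/ℏ)√(2mU₀) = 1.02 × √(2·1·1.92) = 1.999.
The even/odd transcendental equations gain one root per π/2 in z₀, giving N = 1 + ⌊2z₀/π⌋ = 1 + ⌊1.272⌋ = 2.

N = 2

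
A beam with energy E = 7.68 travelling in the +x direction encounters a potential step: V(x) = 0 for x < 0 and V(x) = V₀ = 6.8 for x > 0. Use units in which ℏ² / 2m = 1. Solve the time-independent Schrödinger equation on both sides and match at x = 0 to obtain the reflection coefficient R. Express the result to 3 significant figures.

On each side the TISE gives plane waves with k = √(2m(E − V))/ℏ: k₁ = √(2·½·7.68) = 2.771, k₂ = √(2·½·0.88) = 0.9381.
Continuity of ψ and ψ′ at the step yields the reflection amplitude r = (k₁ − k₂)/(k₁ + k₂) = 0.4942; thus R = |r|² = 0.2442, T = 0.7558.

R = 0.244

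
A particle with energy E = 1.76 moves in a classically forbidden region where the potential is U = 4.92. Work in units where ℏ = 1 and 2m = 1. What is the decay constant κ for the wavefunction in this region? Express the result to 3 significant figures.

κ = 1.78

Since E < U the TISE in this region is ψ'' = κ²ψ with κ = √(2m(U − E))/ℏ.
κ = √(2 × 0.5 × 3.16) = 1.778.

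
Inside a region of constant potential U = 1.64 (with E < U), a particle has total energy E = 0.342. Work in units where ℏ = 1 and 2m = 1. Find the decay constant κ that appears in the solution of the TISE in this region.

κ = 1.14

Since E < U the TISE in this region is ψ'' = κ²ψ with κ = √(2m(U − E))/ℏ.
κ = √(2 × 0.5 × 1.298) = 1.139.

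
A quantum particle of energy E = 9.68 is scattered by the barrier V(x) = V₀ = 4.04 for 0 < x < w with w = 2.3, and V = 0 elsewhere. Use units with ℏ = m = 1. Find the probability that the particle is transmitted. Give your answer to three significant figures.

T = 0.932

E > V₀: inside the barrier k₂ = √(2m(E − V₀))/ℏ = 3.359, k₂w = 7.725.
Matching at both interfaces gives T⁻¹ = 1 + V₀² sin²(k₂w) / [4E(E − V₀)] = 1.073, hence T = 0.932.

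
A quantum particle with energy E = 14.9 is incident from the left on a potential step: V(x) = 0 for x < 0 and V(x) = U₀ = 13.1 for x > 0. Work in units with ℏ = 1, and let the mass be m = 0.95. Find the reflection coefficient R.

On each side the TISE gives plane waves with k = √(2m(E − V))/ℏ: k₁ = √(2·0.95·14.9) = 5.321, k₂ = √(2·0.95·1.8) = 1.849.
Continuity of ψ and ψ′ at the step yields the reflection amplitude r = (k₁ − k₂)/(k₁ + k₂) = 0.4842; thus R = |r|² = 0.2344, T = 0.7656.

R = 0.234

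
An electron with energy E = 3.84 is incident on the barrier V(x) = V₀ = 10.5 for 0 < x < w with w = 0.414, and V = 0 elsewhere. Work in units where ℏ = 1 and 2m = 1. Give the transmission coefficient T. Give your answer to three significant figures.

T = 0.360

Since E < V₀ the interior solution is evanescent with decay constant κ = √(2m(V₀ − E))/ℏ = 2.581.
κw = 1.068, sinh(κw) = 1.284.
Matching ψ, ψ′ at both faces gives T = [1 + V₀² sinh²(κw) / (4E(V₀ − E))]⁻¹ = 1/2.776 = 0.360.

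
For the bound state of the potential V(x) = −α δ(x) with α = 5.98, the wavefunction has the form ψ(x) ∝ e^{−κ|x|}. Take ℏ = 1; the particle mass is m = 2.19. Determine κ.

κ = 13.1

Integrating the TISE across x = 0 gives the cusp condition ψ'(0⁺) − ψ'(0⁻) = −(2mα/ℏ²)ψ(0).
With ψ ∝ e^{−κ|x|} this yields −2κ = −2mα/ℏ², so κ = mα/ℏ² = 13.10.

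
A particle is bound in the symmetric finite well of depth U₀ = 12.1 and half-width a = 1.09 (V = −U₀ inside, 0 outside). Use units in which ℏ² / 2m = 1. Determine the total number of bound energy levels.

The dimensionless depth is z₀ = a√(2mU₀)/ℏ = 1.09 × √(12.10) = 3.792.
A new bound state (alternating even/odd) appears each time z₀ passes a multiple of π/2, so N = ⌊2z₀/π⌋ + 1 = ⌊2.414⌋ + 1 = 3.

N = 3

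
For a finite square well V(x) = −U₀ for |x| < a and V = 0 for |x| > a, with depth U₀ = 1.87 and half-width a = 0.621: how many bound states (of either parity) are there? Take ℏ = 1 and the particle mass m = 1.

N = 1

The dimensionless depth is z₀ = a√(2mU₀)/ℏ = 0.621 × √(3.740) = 1.201.
A new bound state (alternating even/odd) appears each time z₀ passes a multiple of π/2, so N = ⌊2z₀/π⌋ + 1 = ⌊0.7646⌋ + 1 = 1.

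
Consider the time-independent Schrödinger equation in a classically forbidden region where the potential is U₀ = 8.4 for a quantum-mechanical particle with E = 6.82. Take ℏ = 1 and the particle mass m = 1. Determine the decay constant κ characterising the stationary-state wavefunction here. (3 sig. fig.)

κ = 1.78

Since E < U₀ the TISE in this region is ψ'' = κ²ψ with κ = √(2m(U₀ − E))/ℏ.
κ = √(2 × 1 × 1.58) = 1.778.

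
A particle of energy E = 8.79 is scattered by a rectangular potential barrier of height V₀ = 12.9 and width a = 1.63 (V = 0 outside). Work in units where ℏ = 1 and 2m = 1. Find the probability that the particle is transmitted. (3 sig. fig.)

E < V₀: inside the barrier ψ ∝ e^{±κx} with κ = √(2m(V₀ − E))/ℏ = 2.027.
κa = 3.305, sinh(κa) = 13.60.
The exact tunnelling result is T⁻¹ = 1 + V₀² sinh²(κa) / [4E(V₀ − E)] = 214.0, so T = 0.00467.

T = 0.00467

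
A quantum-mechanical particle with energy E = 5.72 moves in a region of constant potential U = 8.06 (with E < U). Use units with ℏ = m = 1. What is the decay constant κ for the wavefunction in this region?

Since E < U the TISE in this region is ψ'' = κ²ψ with κ = √(2m(U − E))/ℏ.
κ = √(2 × 1 × 2.34) = 2.163.

κ = 2.16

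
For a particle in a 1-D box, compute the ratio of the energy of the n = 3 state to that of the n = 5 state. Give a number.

E_n = n²π²ℏ²/(2mL²) so the ratio is n₂²/n₁² = 9/25 = 0.36.

0.36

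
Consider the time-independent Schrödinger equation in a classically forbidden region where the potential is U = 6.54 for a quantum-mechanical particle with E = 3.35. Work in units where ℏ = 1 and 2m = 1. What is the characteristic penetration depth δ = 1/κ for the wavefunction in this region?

Since E < U the TISE in this region is ψ'' = κ²ψ with κ = √(2m(U − E))/ℏ.
κ = √(2 × 0.5 × 3.19) = 1.786. The penetration depth is δ = 1/κ = 0.560.

δ = 0.560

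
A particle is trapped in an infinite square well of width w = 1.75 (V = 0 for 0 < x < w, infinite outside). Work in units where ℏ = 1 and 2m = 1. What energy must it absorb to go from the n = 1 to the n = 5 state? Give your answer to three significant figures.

ΔE = 77.3

E_n = n²π²ℏ²/(2mw²), so ΔE = (5² − 1²) π²ℏ²/(2mw²).
ΔE = 24 × π² / (2 × 0.5 × 1.75²) = 77.35.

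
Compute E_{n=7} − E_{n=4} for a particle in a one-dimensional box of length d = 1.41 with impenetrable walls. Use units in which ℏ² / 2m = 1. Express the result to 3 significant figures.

E_n = n²π²ℏ²/(2md²), so ΔE = (7² − 4²) π²ℏ²/(2md²).
ΔE = 33 × π² / (2 × 0.5 × 1.41²) = 163.8.

ΔE = 164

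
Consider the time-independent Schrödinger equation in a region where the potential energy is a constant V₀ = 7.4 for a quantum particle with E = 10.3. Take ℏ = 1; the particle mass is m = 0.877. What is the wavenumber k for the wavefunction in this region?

k = 2.26

With E > V₀ the solution is oscillatory, ψ ∝ e^{±ikx} with k = √(2m(E − V₀))/ℏ.
k = √(2 × 0.877 × 2.9) = 2.255.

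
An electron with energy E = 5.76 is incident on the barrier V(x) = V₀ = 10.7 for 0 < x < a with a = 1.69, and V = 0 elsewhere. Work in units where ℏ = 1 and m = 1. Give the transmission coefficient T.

T = 0.0000967

E < V₀: inside the barrier ψ ∝ e^{±κx} with κ = √(2m(V₀ − E))/ℏ = 3.143.
κa = 5.312, sinh(κa) = 101.4.
The exact tunnelling result is T⁻¹ = 1 + V₀² sinh²(κa) / [4E(V₀ − E)] = 10340, so T = 0.0000967.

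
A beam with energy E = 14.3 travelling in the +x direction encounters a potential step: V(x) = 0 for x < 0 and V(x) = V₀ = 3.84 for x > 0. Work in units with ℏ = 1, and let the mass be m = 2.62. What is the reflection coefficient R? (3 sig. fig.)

R = 0.00609

The wavenumbers are k₁ = √(2mE)/ℏ = 8.656 on the left and k₂ = √(2m(E − V₀))/ℏ = 7.403 on the right.
Continuity of ψ and ψ′ at the step yields the reflection amplitude r = (k₁ − k₂)/(k₁ + k₂) = 0.07802; thus R = |r|² = 0.006087, T = 0.9939.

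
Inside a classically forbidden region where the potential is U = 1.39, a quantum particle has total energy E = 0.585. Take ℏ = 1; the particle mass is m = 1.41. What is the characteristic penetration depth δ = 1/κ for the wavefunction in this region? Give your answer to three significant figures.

δ = 0.664

Since E < U the TISE in this region is ψ'' = κ²ψ with κ = √(2m(U − E))/ℏ.
κ = √(2 × 1.41 × 0.805) = 1.507. The penetration depth is δ = 1/κ = 0.664.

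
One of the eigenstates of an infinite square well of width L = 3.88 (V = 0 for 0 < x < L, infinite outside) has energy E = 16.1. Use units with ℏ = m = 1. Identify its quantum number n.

n = 7

From E_n = n²π²ℏ²/(2mL²) invert to n = √(2mL²E)/(πℏ).
n = (3.88/π) × √(2 × 1 × 16.1) = 7.008 → n = 7.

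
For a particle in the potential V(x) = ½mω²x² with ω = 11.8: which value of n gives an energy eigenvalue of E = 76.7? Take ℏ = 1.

n = 6

Invert E_n = (n + ½)ℏω: n = E/ℏω − ½ = 6.000, so n = 6.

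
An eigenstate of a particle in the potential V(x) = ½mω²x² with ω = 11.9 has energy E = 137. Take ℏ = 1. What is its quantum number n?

n = 11

E_n = ℏω(n + ½) ⇒ n = E/(ℏω) − ½ = 137/11.9 − 0.5 = 11.013 → n = 11.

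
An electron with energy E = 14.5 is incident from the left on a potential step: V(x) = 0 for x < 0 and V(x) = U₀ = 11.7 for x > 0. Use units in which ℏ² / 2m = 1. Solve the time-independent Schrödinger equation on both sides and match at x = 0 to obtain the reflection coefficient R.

The wavenumbers are k₁ = √(2mE)/ℏ = 3.808 on the left and k₂ = √(2m(E − U₀))/ℏ = 1.673 on the right.
Continuity of ψ and ψ′ at the step yields the reflection amplitude r = (k₁ − k₂)/(k₁ + k₂) = 0.3894; thus R = |r|² = 0.1517, T = 0.8483.

R = 0.152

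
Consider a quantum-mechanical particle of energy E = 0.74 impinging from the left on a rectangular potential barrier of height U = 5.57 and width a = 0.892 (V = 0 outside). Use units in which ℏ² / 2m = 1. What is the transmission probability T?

T = 0.0366

E < U: inside the barrier ψ ∝ e^{±κx} with κ = √(2m(U − E))/ℏ = 2.198.
κa = 1.960, sinh(κa) = 3.481.
Matching ψ, ψ′ at both faces gives T = [1 + U² sinh²(κa) / (4E(U − E))]⁻¹ = 1/27.29 = 0.0366.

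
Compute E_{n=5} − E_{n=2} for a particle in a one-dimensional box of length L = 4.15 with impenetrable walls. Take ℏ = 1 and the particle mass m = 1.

ΔE = 6.02

E_n = n²π²ℏ²/(2mL²), so ΔE = (5² − 2²) π²ℏ²/(2mL²).
ΔE = 21 × π² / (2 × 1 × 4.15²) = 6.017.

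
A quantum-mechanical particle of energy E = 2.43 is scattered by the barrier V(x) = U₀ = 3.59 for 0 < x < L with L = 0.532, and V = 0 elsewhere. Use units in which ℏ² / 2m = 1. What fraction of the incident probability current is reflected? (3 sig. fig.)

R = 0.295

Since E < U₀ the interior solution is evanescent with decay constant κ = √(2m(U₀ − E))/ℏ = 1.077.
κL = 0.5730, sinh(κL) = 0.6049.
Matching ψ, ψ′ at both faces gives T = [1 + U₀² sinh²(κL) / (4E(U₀ − E))]⁻¹ = 1/1.418 = 0.705.
R = 1 − T = 0.295.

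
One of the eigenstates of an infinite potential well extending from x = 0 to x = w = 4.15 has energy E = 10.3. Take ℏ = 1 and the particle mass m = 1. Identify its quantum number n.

For an infinite well E_n = n²π²ℏ²/(2mw²), so n = (w/πℏ)√(2mE).
n = (4.15/π) × √(2 × 1 × 10.3) = 5.996 → n = 6.

n = 6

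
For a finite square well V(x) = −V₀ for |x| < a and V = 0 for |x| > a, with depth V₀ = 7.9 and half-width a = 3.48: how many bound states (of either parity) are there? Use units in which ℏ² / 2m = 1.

Define the well-strength parameter z₀ = (a/ℏ)√(2mV₀) = 3.48 × √(2·0.5·7.9) = 9.781.
The even/odd transcendental equations gain one root per π/2 in z₀, giving N = 1 + ⌊2z₀/π⌋ = 1 + ⌊6.227⌋ = 7.

N = 7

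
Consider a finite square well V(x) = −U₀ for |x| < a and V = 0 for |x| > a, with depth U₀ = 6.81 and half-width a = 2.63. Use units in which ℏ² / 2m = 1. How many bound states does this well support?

The dimensionless depth is z₀ = a√(2mU₀)/ℏ = 2.63 × √(6.810) = 6.863.
The even/odd transcendental equations gain one root per π/2 in z₀, giving N = 1 + ⌊2z₀/π⌋ = 1 + ⌊4.369⌋ = 5.

N = 5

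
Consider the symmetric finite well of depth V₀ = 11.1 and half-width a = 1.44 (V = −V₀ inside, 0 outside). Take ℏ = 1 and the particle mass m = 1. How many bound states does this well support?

N = 5

The dimensionless depth is z₀ = a√(2mV₀)/ℏ = 1.44 × √(22.20) = 6.785.
The even/odd transcendental equations gain one root per π/2 in z₀, giving N = 1 + ⌊2z₀/π⌋ = 1 + ⌊4.319⌋ = 5.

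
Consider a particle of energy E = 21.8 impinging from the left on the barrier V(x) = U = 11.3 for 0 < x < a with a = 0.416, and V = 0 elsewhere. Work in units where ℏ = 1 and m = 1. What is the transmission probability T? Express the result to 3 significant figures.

Above the barrier the interior wavenumber is k₂ = √(2m(E − U))/ℏ = 4.583, giving phase k₂a = 1.906.
T = [1 + U² sin²(k₂a) / (4E(E − U))]⁻¹ = 1/1.124 = 0.889.

T = 0.889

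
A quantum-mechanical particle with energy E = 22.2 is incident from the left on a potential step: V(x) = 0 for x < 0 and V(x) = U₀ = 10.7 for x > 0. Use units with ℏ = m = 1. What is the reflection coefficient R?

On each side the TISE gives plane waves with k = √(2m(E − V))/ℏ: k₁ = √(2·1·22.2) = 6.663, k₂ = √(2·1·11.5) = 4.796.
Continuity of ψ and ψ′ at the step yields the reflection amplitude r = (k₁ − k₂)/(k₁ + k₂) = 0.1630; thus R = |r|² = 0.02656, T = 0.9734.

R = 0.0266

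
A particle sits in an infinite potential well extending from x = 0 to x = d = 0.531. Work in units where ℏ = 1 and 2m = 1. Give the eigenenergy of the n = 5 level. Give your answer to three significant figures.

E = 875

Requiring ψ(0) = ψ(d) = 0 quantises k = nπ/d, hence E_n = ℏ²k²/2m = n²π²ℏ²/(2md²).
E_5 = 5² × π² / (2 × 0.5 × 0.531²) = 875.1.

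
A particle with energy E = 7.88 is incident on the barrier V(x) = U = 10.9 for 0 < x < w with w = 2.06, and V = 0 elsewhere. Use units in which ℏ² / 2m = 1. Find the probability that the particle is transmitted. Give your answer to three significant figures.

T = 0.00249

Since E < U the interior solution is evanescent with decay constant κ = √(2m(U − E))/ℏ = 1.738.
κw = 3.580, sinh(κw) = 17.92.
The exact tunnelling result is T⁻¹ = 1 + U² sinh²(κw) / [4E(U − E)] = 401.9, so T = 0.00249.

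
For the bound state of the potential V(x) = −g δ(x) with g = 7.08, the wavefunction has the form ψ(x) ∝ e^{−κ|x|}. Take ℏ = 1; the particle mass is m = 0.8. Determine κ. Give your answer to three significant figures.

Integrating the TISE across x = 0 gives the cusp condition ψ'(0⁺) − ψ'(0⁻) = −(2mg/ℏ²)ψ(0).
With ψ ∝ e^{−κ|x|} this yields −2κ = −2mg/ℏ², so κ = mg/ℏ² = 5.664.

κ = 5.66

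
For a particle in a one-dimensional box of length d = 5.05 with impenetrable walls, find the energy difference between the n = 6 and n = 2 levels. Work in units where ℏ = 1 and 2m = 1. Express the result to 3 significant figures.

E_n = n²π²ℏ²/(2md²), so ΔE = (6² − 2²) π²ℏ²/(2md²).
ΔE = 32 × π² / (2 × 0.5 × 5.05²) = 12.38.

ΔE = 12.4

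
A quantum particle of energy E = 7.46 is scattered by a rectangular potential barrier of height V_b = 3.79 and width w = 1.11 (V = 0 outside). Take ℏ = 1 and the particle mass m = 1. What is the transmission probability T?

Above the barrier the interior wavenumber is k₂ = √(2m(E − V_b))/ℏ = 2.709, giving phase k₂w = 3.007.
Matching at both interfaces gives T⁻¹ = 1 + V_b² sin²(k₂w) / [4E(E − V_b)] = 1.002, hence T = 0.998.

T = 0.998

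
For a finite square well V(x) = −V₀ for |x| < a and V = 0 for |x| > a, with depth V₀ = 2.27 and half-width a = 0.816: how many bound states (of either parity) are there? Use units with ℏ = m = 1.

N = 2

The dimensionless depth is z₀ = a√(2mV₀)/ℏ = 0.816 × √(4.540) = 1.739.
A new bound state (alternating even/odd) appears each time z₀ passes a multiple of π/2, so N = ⌊2z₀/π⌋ + 1 = ⌊1.107⌋ + 1 = 2.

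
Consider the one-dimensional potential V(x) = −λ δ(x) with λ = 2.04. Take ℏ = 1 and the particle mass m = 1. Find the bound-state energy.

The bound state is ψ(x) = √κ e^{−κ|x|}. The derivative jump ψ'(0⁺) − ψ'(0⁻) = −(2mλ/ℏ²)ψ(0) fixes κ = mλ/ℏ² = 2.040.
Then E = −ℏ²κ²/(2m) = −mλ²/(2ℏ²) = -2.081.

E = -2.08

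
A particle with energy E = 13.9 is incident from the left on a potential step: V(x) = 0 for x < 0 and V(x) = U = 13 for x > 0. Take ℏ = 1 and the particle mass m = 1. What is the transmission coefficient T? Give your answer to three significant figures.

The wavenumbers are k₁ = √(2mE)/ℏ = 5.273 on the left and k₂ = √(2m(E − U))/ℏ = 1.342 on the right.
Matching ψ and ψ′ at x = 0 gives r = (k₁ − k₂)/(k₁ + k₂), so R = r² = 0.3532 and T = 1 − R = 0.6468.

T = 0.647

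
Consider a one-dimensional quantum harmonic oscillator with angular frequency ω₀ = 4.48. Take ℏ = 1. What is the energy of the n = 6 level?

Using E_n = (n + ½)ℏω₀: E_6 = 6.5 × 4.48 = 29.12.

E = 29.1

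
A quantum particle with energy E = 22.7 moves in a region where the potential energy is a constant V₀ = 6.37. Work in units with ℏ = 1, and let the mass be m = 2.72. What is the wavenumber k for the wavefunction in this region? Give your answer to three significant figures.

With E > V₀ the solution is oscillatory, ψ ∝ e^{±ikx} with k = √(2m(E − V₀))/ℏ.
k = √(2 × 2.72 × 16.33) = 9.425.

k = 9.43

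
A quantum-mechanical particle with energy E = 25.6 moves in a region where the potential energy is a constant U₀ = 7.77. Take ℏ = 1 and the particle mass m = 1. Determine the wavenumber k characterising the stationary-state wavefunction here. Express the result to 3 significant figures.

With E > U₀ the solution is oscillatory, ψ ∝ e^{±ikx} with k = √(2m(E − U₀))/ℏ.
k = √(2 × 1 × 17.83) = 5.972.

k = 5.97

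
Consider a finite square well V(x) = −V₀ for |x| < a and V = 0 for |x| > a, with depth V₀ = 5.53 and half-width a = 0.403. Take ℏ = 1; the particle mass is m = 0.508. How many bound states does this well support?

N = 1

Define the well-strength parameter z₀ = (a/ℏ)√(2mV₀) = 0.403 × √(2·0.508·5.53) = 0.9552.
The even/odd transcendental equations gain one root per π/2 in z₀, giving N = 1 + ⌊2z₀/π⌋ = 1 + ⌊0.6081⌋ = 1.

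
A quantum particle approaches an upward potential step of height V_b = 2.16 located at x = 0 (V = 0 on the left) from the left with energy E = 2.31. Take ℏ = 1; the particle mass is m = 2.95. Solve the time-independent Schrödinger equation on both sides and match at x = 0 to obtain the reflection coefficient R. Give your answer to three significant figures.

R = 0.353

The wavenumbers are k₁ = √(2mE)/ℏ = 3.692 on the left and k₂ = √(2m(E − V_b))/ℏ = 0.9407 on the right.
Matching ψ and ψ′ at x = 0 gives r = (k₁ − k₂)/(k₁ + k₂), so R = r² = 0.3527 and T = 1 − R = 0.6473.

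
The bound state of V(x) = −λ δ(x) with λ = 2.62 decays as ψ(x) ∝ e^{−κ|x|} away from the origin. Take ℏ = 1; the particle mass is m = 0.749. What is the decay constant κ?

κ = 1.96

Integrate −(ℏ²/2m)ψ'' − λδ(x)ψ = Eψ from −ε to +ε: the ψ'' term gives ψ'(0⁺) − ψ'(0⁻) and the δ term gives −(2mλ/ℏ²)ψ(0).
With ψ ∝ e^{−κ|x|} this yields −2κ = −2mλ/ℏ², so κ = mλ/ℏ² = 1.962.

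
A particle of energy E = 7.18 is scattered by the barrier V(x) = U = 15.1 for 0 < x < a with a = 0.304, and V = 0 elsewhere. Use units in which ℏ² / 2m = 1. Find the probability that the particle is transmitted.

Since E < U the interior solution is evanescent with decay constant κ = √(2m(U − E))/ℏ = 2.814.
κa = 0.8555, sinh(κa) = 0.9638.
Matching ψ, ψ′ at both faces gives T = [1 + U² sinh²(κa) / (4E(U − E))]⁻¹ = 1/1.931 = 0.518.

T = 0.518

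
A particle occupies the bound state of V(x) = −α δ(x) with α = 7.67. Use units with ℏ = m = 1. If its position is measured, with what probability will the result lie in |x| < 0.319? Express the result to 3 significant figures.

P = 0.993

The normalised bound state is ψ = √κ e^{−κ|x|} with κ = mα/ℏ² = 7.670.
P(|x| < d) = ∫_{−d}^{d} κ e^{−2κ|x|} dx = 1 − e^{−2κd} = 1 − e^{−4.893} = 0.9925.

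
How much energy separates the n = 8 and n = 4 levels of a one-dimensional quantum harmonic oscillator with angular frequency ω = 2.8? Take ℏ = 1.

ΔE = 11.2

E_n = ℏω(n + ½), so ΔE = (8 − 4) ℏω = 4 × 2.8 = 11.20.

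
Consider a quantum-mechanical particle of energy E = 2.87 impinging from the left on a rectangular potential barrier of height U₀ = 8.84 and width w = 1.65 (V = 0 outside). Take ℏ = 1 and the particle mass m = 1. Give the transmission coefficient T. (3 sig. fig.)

Since E < U₀ the interior solution is evanescent with decay constant κ = √(2m(U₀ − E))/ℏ = 3.455.
κw = 5.701, sinh(κw) = 149.7.
Matching ψ, ψ′ at both faces gives T = [1 + U₀² sinh²(κw) / (4E(U₀ − E))]⁻¹ = 1/25540 = 0.0000392.

T = 0.0000392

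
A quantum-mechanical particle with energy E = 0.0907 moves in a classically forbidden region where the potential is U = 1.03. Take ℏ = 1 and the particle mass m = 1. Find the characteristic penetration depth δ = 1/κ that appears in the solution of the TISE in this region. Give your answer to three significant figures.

δ = 0.730

Since E < U the TISE in this region is ψ'' = κ²ψ with κ = √(2m(U − E))/ℏ.
κ = √(2 × 1 × 0.9393) = 1.371. The penetration depth is δ = 1/κ = 0.730.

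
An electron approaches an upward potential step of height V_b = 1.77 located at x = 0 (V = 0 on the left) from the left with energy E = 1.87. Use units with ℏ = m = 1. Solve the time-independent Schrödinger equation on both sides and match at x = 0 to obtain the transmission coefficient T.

T = 0.610

On each side the TISE gives plane waves with k = √(2m(E − V))/ℏ: k₁ = √(2·1·1.87) = 1.934, k₂ = √(2·1·0.1) = 0.4472.
Continuity of ψ and ψ′ at the step yields the reflection amplitude r = (k₁ − k₂)/(k₁ + k₂) = 0.6244; thus R = |r|² = 0.3898, T = 0.6102.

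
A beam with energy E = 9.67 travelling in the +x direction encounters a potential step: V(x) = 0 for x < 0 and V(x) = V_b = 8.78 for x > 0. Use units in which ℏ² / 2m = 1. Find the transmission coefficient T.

The wavenumbers are k₁ = √(2mE)/ℏ = 3.110 on the left and k₂ = √(2m(E − V_b))/ℏ = 0.9434 on the right.
Continuity of ψ and ψ′ at the step yields the reflection amplitude r = (k₁ − k₂)/(k₁ + k₂) = 0.5345; thus R = |r|² = 0.2857, T = 0.7143.

T = 0.714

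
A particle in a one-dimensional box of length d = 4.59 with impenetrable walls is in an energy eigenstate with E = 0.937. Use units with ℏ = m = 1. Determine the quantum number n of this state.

n = 2

From E_n = n²π²ℏ²/(2md²) invert to n = √(2md²E)/(πℏ).
n = (4.59/π) × √(2 × 1 × 0.937) = 2.000 → n = 2.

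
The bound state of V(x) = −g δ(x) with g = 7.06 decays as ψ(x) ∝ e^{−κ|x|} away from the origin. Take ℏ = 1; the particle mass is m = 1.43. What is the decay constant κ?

κ = 10.1

Integrating the TISE across x = 0 gives the cusp condition ψ'(0⁺) − ψ'(0⁻) = −(2mg/ℏ²)ψ(0).
With ψ ∝ e^{−κ|x|} this yields −2κ = −2mg/ℏ², so κ = mg/ℏ² = 10.10.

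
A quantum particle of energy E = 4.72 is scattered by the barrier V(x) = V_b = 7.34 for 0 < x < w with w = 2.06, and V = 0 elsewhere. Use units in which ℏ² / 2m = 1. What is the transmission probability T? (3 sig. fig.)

E < V_b: inside the barrier ψ ∝ e^{±κx} with κ = √(2m(V_b − E))/ℏ = 1.619.
κw = 3.334, sinh(κw) = 14.01.
Matching ψ, ψ′ at both faces gives T = [1 + V_b² sinh²(κw) / (4E(V_b − E))]⁻¹ = 1/214.9 = 0.00465.

T = 0.00465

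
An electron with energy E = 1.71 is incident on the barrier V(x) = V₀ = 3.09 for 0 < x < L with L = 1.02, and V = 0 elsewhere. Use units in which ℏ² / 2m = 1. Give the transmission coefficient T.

Since E < V₀ the interior solution is evanescent with decay constant κ = √(2m(V₀ − E))/ℏ = 1.175.
κL = 1.198, sinh(κL) = 1.506.
The exact tunnelling result is T⁻¹ = 1 + V₀² sinh²(κL) / [4E(V₀ − E)] = 3.295, so T = 0.303.

T = 0.303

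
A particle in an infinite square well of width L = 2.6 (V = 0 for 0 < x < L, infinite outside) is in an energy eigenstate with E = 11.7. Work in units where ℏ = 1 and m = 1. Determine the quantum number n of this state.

n = 4

For an infinite well E_n = n²π²ℏ²/(2mL²), so n = (L/πℏ)√(2mE).
n = (2.6/π) × √(2 × 1 × 11.7) = 4.003 → n = 4.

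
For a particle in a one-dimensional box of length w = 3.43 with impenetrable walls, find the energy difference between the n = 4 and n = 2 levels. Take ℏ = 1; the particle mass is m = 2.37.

E_n = n²π²ℏ²/(2mw²), so ΔE = (4² − 2²) π²ℏ²/(2mw²).
ΔE = 12 × π² / (2 × 2.37 × 3.43²) = 2.124.

ΔE = 2.12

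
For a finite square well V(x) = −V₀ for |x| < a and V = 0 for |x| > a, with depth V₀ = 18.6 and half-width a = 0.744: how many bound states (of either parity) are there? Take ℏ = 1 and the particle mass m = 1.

Define the well-strength parameter z₀ = (a/ℏ)√(2mV₀) = 0.744 × √(2·1·18.6) = 4.538.
The even/odd transcendental equations gain one root per π/2 in z₀, giving N = 1 + ⌊2z₀/π⌋ = 1 + ⌊2.889⌋ = 3.

N = 3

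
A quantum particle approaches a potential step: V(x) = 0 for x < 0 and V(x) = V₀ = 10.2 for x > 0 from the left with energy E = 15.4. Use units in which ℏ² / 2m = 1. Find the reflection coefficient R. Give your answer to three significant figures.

The wavenumbers are k₁ = √(2mE)/ℏ = 3.924 on the left and k₂ = √(2m(E − V₀))/ℏ = 2.280 on the right.
Continuity of ψ and ψ′ at the step yields the reflection amplitude r = (k₁ − k₂)/(k₁ + k₂) = 0.2650; thus R = |r|² = 0.07020, T = 0.9298.

R = 0.0702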